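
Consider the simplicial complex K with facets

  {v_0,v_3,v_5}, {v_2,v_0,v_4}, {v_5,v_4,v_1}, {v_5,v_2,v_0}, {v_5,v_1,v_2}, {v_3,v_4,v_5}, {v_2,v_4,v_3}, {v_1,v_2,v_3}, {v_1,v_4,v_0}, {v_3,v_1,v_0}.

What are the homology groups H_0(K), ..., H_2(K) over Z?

Take the total order v_0 < v_1 < v_2 < v_3 < v_4 < v_5 on the vertex set. Then K (dimension 2) consists of the simplices:

  0-simplices (6): [v_0], [v_1], [v_2], [v_3], [v_4], [v_5]
  1-simplices (15): (15 of them)
  2-simplices (10): [v_0,v_1,v_3], [v_0,v_1,v_4], [v_0,v_2,v_4], [v_0,v_2,v_5], [v_0,v_3,v_5], [v_1,v_2,v_3], [v_1,v_2,v_5], [v_1,v_4,v_5], [v_2,v_3,v_4], [v_3,v_4,v_5]

giving chain groups C_0 ≅ Z^6, C_1 ≅ Z^15, C_2 ≅ Z^10.

∂_1: C_1 → C_0 maps an edge to its endpoints' difference, ∂[p,q] = q − p.
The 6×15 boundary matrix has rank 5 and Smith normal form diag(1,1,1,1,1).

∂_2: C_2 → C_1 acts by ∂[p,q,r] = [q,r] − [p,r] + [p,q]. For instance
  ∂[v_2,v_3,v_4] = [v_3,v_4] − [v_2,v_4] + [v_2,v_3],
  ∂[v_1,v_2,v_3] = [v_2,v_3] − [v_1,v_3] + [v_1,v_2].
The 15×10 boundary matrix has rank 10 and Smith normal form diag(1,1,1,1,1,1,1,1,1,2).

Now H_k = ker ∂_k / im ∂_{k+1}, so:

  H_0: rank C_0 − rank ∂_1 = 6 − 5 = 1, and the invariant factors of ∂_1 are all 1, so H_0 = Z.
  H_1: rank ker ∂_1 − rank ∂_2 = (15 − 5) − 10 = 0, and ∂_2 has invariant factor 2 > 1, so H_1 = Z/2Z.
  H_2: rank ker ∂_2 − rank ∂_3 = (10 − 10) − 0 = 0, and there is no ∂_3, so H_2 = 0.

H_0 ≅ Z,  H_1 ≅ Z/2Z,  H_2 = 0.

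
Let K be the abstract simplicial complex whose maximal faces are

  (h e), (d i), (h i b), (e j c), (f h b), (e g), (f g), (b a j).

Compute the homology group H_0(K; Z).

Order the vertices as a < b < c < d < e < f < g < h < i < j. Listing each simplex with vertices in this order, K has dimension 2 with simplices:

  0-simplices (10): a, b, c, d, e, f, g, h, i, j
  1-simplices (15): ab, aj, bf, bh, bi, bj, ce, cj, di, eg, eh, ej, fg, fh, hi
  2-simplices (4): abj, bfh, bhi, cej

so the chain groups are C_0 ≅ Z^10, C_1 ≅ Z^15, C_2 ≅ Z^4.

∂_1: C_1 → C_0 maps an edge to its endpoints' difference, ∂[p,q] = q − p.
The 10×15 boundary matrix has rank 9 and Smith normal form diag(1,1,1,1,1,1,1,1,1).

Boundary ∂_2: C_2 → C_1 maps a triangle to the signed sum of its edges. For instance
  ∂cej = ej − cj + ce,
  ∂bfh = fh − bh + bf.
This gives a 15×4 integer matrix of rank 4; reducing to Smith normal form yields diagonal entries (1,1,1,1).

Reading off H_k = ker ∂_k / im ∂_{k+1}:

  H_0: rank C_0 − rank ∂_1 = 10 − 9 = 1, and the invariant factors of ∂_1 are all 1, so H_0 ≅ Z.

H_0 ≅ Z.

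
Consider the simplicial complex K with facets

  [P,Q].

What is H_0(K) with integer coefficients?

H_0 = Z.

K has 2 vertices, 1 edge.
rank ∂_0 = 0, rank ∂_1 = 1 ⇒ b_0 = 2 − 0 − 1 = 1; all invariant factors of ∂_1 are 1 so no torsion. So H_0 = Z.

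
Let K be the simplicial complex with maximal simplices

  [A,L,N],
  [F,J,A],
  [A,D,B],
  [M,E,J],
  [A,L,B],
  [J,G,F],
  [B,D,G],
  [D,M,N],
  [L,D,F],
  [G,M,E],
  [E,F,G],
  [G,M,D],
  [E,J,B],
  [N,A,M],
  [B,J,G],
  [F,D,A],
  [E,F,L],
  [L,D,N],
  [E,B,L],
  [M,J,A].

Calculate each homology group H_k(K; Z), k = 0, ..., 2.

H_0 ≅ Z,  H_1 ≅ Z × Z/2,  H_2 = 0.

Fix the vertex order A < B < D < E < F < G < J < L < M < N and write every simplex with vertices in increasing order. Then dim K = 2 and the simplices of K are:

  0-simplices (10): A, B, D, E, F, G, J, L, M, N
  1-simplices (30): AB, AD, AF, AJ, AL, AM, AN, BD, BE, BG, BJ, BL, DF, DG, DL, DM, DN, EF, EG, EJ, EL, EM, FG, FJ, FL, GJ, GM, JM, LN, MN
  2-simplices (20): ABD, ABL, ADF, AFJ, AJM, ALN, AMN, BDG, BEJ, BEL, BGJ, DFL, DGM, DLN, DMN, EFG, EFL, EGM, EJM, FGJ

Hence C_0 ≅ Z^10, C_1 ≅ Z^30, C_2 ≅ Z^20.

The boundary map ∂_1: C_1 → C_0 sends each edge [p,q] (with p < q) to q − p. For instance
  ∂FG = G − F.
As a 10×30 matrix over Z this has rank 9, with invariant factors (1,1,1,1,1,1,1,1,1).

∂_2: C_2 → C_1 maps a triangle to the signed sum of its edges. For instance
  ∂AMN = MN − AN + AM,
  ∂BGJ = GJ − BJ + BG.
As a 30×20 matrix over Z this has rank 20, with invariant factors (1,1,1,1,1,1,1,1,1,1,1,1,1,1,1,1,1,1,1,2).

Now H_k = ker ∂_k / im ∂_{k+1}, so:

  H_0: rank C_0 − rank ∂_1 = 10 − 9 = 1, and the invariant factors of ∂_1 are all 1, so H_0 ≅ Z.
  H_1: rank ker ∂_1 − rank ∂_2 = (30 − 9) − 20 = 1, and ∂_2 has invariant factor 2 > 1, so H_1 ≅ Z × Z/2.
  H_2: rank ker ∂_2 − rank ∂_3 = (20 − 20) − 0 = 0, and there is no ∂_3, so H_2 ≅ 0.

As a check, the Euler characteristic is 10 − 30 + 20 = 0, which agrees with 1 − 1 + 0 = 0.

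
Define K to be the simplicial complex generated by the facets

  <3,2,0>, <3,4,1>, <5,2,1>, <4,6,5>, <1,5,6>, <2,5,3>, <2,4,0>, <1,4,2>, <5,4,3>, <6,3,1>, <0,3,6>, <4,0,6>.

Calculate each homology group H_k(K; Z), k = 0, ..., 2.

K has 7 vertices, 18 edges, 12 triangles.
rank ∂_0 = 0, rank ∂_1 = 6 ⇒ b_0 = 7 − 0 − 6 = 1; all invariant factors of ∂_1 are 1 so no torsion. So H_0 ≅ Z.
rank ∂_1 = 6, rank ∂_2 = 12 ⇒ b_1 = 18 − 6 − 12 = 0; ∂_2 has invariant factor(s) [2] giving torsion. So H_1 ≅ Z_2.
rank ∂_2 = 12, rank ∂_3 = 0 ⇒ b_2 = 12 − 12 − 0 = 0. So H_2 ≅ 0.

H_0 = Z,  H_1 = Z_2,  H_2 = 0.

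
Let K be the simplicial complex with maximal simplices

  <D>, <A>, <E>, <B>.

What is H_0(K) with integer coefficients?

H_0 = Z^4.

Order the vertices as A < B < D < E. Listing each simplex with vertices in this order, K has dimension 0 with simplices:

  0-simplices (4): A, B, D, E

giving chain groups C_0 ≅ Z^4.

From H_k ≅ ker(∂_k) / im(∂_{k+1}) we obtain:

  H_0: rank C_0 − rank ∂_1 = 4 − 0 = 4, and there is no ∂_1, so H_0 = Z^4.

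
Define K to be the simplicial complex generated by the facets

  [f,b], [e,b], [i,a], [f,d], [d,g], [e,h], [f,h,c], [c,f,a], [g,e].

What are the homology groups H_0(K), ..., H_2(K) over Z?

H_0 = Z,  H_1 = Z^2,  H_2 = 0.

Order the vertices as a < b < c < d < e < f < g < h < i. Listing each simplex with vertices in this order, K has dimension 2 with simplices:

  0-simplices (9): a, b, c, d, e, f, g, h, i
  1-simplices (12): ac, af, ai, be, bf, cf, ch, df, dg, eg, eh, fh
  2-simplices (2): acf, cfh

so the chain groups are C_0 ≅ Z^9, C_1 ≅ Z^12, C_2 ≅ Z^2.

The boundary map ∂_1: C_1 → C_0 is given by ∂[p,q] = [q] − [p]. For instance
  ∂ai = i − a.
The resulting 9×12 matrix has rank 8, and its Smith normal form has invariant factors (1,1,1,1,1,1,1,1).

∂_2: C_2 → C_1 sends each 2-simplex [p,q,r] to [q,r] − [p,r] + [p,q]. For instance
  ∂acf = cf − af + ac,
  ∂cfh = fh − ch + cf.
The 12×2 boundary matrix has rank 2 and Smith normal form diag(1,1).

Reading off H_k = ker ∂_k / im ∂_{k+1}:

  H_0: rank C_0 − rank ∂_1 = 9 − 8 = 1, and the invariant factors of ∂_1 are all 1, so H_0 ≅ Z.
  H_1: rank ker ∂_1 − rank ∂_2 = (12 − 8) − 2 = 2, and the invariant factors of ∂_2 are all 1, so H_1 ≅ Z^2.
  H_2: rank ker ∂_2 − rank ∂_3 = (2 − 2) − 0 = 0, and there is no ∂_3, so H_2 ≅ 0.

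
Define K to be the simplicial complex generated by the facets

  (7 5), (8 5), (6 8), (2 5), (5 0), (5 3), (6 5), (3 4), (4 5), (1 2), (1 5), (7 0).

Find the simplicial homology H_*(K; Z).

H_0 ≅ Z,  H_1 ≅ Z^4.

We work with the vertex ordering 0 < 1 < 2 < 3 < 4 < 5 < 6 < 7 < 8. The simplices of K, each written with vertices in increasing order, are:

  0-simplices (9): [0], [1], [2], [3], [4], [5], [6], [7], [8]
  1-simplices (12): [0,5], [0,7], [1,2], [1,5], [2,5], [3,4], [3,5], [4,5], [5,6], [5,7], [5,8], [6,8]

so the chain groups are C_0 ≅ Z^9, C_1 ≅ Z^12.

∂_1: C_1 → C_0 is given by ∂[p,q] = [q] − [p].
This gives a 9×12 integer matrix of rank 8; reducing to Smith normal form yields diagonal entries (1,1,1,1,1,1,1,1).

Now H_k = ker ∂_k / im ∂_{k+1}, so:

  H_0: rank C_0 − rank ∂_1 = 9 − 8 = 1, and the invariant factors of ∂_1 are all 1, so H_0 ≅ Z.
  H_1: rank ker ∂_1 − rank ∂_2 = (12 − 8) − 0 = 4, and there is no ∂_2, so H_1 ≅ Z^4.

As a check, the Euler characteristic is 9 − 12 = -3, which agrees with 1 − 4 = -3.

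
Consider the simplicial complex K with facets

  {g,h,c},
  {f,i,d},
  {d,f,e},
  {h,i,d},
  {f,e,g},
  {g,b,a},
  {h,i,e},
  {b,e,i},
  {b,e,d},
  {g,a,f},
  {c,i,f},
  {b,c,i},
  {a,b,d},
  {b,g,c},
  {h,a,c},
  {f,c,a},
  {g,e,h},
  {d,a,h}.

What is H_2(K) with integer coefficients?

K has 9 vertices, 27 edges, 18 triangles.
rank ∂_2 = 18, rank ∂_3 = 0 ⇒ b_2 = 18 − 18 − 0 = 0. So H_2 = 0.

H_2 = 0.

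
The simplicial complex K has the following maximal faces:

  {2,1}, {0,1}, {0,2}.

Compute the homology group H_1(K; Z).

H_1 = Z.

Take the total order 0 < 1 < 2 on the vertex set. Then K (dimension 1) consists of the simplices:

  0-simplices (3): [0], [1], [2]
  1-simplices (3): [0,1], [0,2], [1,2]

giving chain groups C_0 ≅ Z^3, C_1 ≅ Z^3.

The boundary map ∂_1: C_1 → C_0 maps an edge to its endpoints' difference, ∂[p,q] = q − p.
This gives a 3×3 integer matrix of rank 2; reducing to Smith normal form yields diagonal entries (1,1).

Reading off H_k = ker ∂_k / im ∂_{k+1}:

  H_1: rank ker ∂_1 − rank ∂_2 = (3 − 2) − 0 = 1, and there is no ∂_2, so H_1 = Z.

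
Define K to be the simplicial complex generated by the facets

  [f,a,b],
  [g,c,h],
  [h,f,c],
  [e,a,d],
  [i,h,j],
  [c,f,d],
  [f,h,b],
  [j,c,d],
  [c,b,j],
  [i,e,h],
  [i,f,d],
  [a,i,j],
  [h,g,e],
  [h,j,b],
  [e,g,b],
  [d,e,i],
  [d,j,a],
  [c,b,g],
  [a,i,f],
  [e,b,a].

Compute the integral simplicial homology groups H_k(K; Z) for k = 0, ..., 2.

K has 10 vertices, 30 edges, 20 triangles.
rank ∂_0 = 0, rank ∂_1 = 9 ⇒ b_0 = 10 − 0 − 9 = 1; all invariant factors of ∂_1 are 1 so no torsion. So H_0 ≅ Z.
rank ∂_1 = 9, rank ∂_2 = 20 ⇒ b_1 = 30 − 9 − 20 = 1; ∂_2 has invariant factor(s) [2] giving torsion. So H_1 ≅ Z ⊕ Z/2Z.
rank ∂_2 = 20, rank ∂_3 = 0 ⇒ b_2 = 20 − 20 − 0 = 0. So H_2 ≅ 0.

H_0 ≅ Z,  H_1 ≅ Z ⊕ Z/2Z,  H_2 = 0.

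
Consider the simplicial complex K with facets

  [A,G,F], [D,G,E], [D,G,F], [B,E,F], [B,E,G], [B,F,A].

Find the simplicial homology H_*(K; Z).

We work with the vertex ordering A < B < D < E < F < G. The simplices of K, each written with vertices in increasing order, are:

  0-simplices (6): A, B, D, E, F, G
  1-simplices (12): AB, AF, AG, BE, BF, BG, DE, DF, DG, EF, EG, FG
  2-simplices (6): ABF, AFG, BEF, BEG, DEG, DFG

giving chain groups C_0 ≅ Z^6, C_1 ≅ Z^12, C_2 ≅ Z^6.

Boundary ∂_1: C_1 → C_0 maps an edge to its endpoints' difference, ∂[p,q] = q − p.
The 6×12 boundary matrix has rank 5 and Smith normal form diag(1,1,1,1,1).

Boundary ∂_2: C_2 → C_1 acts by ∂[p,q,r] = [q,r] − [p,r] + [p,q]. For instance
  ∂ABF = BF − AF + AB,
  ∂BEG = EG − BG + BE.
As a 12×6 matrix over Z this has rank 6, with invariant factors (1,1,1,1,1,1).

From H_k ≅ ker(∂_k) / im(∂_{k+1}) we obtain:

  H_0: rank C_0 − rank ∂_1 = 6 − 5 = 1, and the invariant factors of ∂_1 are all 1, so H_0 ≅ Z.
  H_1: rank ker ∂_1 − rank ∂_2 = (12 − 5) − 6 = 1, and the invariant factors of ∂_2 are all 1, so H_1 ≅ Z.
  H_2: rank ker ∂_2 − rank ∂_3 = (6 − 6) − 0 = 0, and there is no ∂_3, so H_2 ≅ 0.

H_0 = Z,  H_1 = Z,  H_2 = 0.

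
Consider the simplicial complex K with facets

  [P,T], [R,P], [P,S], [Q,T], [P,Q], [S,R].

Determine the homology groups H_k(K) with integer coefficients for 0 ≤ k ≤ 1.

H_0 = Z,  H_1 = Z^2.

Fix the vertex order P < Q < R < S < T and write every simplex with vertices in increasing order. Then dim K = 1 and the simplices of K are:

  0-simplices (5): P, Q, R, S, T
  1-simplices (6): PQ, PR, PS, PT, QT, RS

Hence C_0 ≅ Z^5, C_1 ≅ Z^6.

∂_1: C_1 → C_0 sends each edge [p,q] (with p < q) to q − p. For instance
  ∂PQ = Q − P.
As a 5×6 matrix over Z this has rank 4, with invariant factors (1,1,1,1).

Now H_k = ker ∂_k / im ∂_{k+1}, so:

  H_0: rank C_0 − rank ∂_1 = 5 − 4 = 1, and the invariant factors of ∂_1 are all 1, so H_0 ≅ Z.
  H_1: rank ker ∂_1 − rank ∂_2 = (6 − 4) − 0 = 2, and there is no ∂_2, so H_1 ≅ Z^2.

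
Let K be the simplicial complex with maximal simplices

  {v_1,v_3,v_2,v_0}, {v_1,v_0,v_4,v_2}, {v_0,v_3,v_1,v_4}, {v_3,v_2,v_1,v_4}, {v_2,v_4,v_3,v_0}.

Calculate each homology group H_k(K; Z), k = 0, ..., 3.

H_0 = Z,  H_1 = 0,  H_2 = 0,  H_3 = Z.

K has 5 vertices, 10 edges, 10 triangles, 5 3-simplices.
rank ∂_0 = 0, rank ∂_1 = 4 ⇒ b_0 = 5 − 0 − 4 = 1; all invariant factors of ∂_1 are 1 so no torsion. So H_0 = Z.
rank ∂_1 = 4, rank ∂_2 = 6 ⇒ b_1 = 10 − 4 − 6 = 0; all invariant factors of ∂_2 are 1 so no torsion. So H_1 = 0.
rank ∂_2 = 6, rank ∂_3 = 4 ⇒ b_2 = 10 − 6 − 4 = 0; all invariant factors of ∂_3 are 1 so no torsion. So H_2 = 0.
rank ∂_3 = 4, rank ∂_4 = 0 ⇒ b_3 = 5 − 4 − 0 = 1. So H_3 = Z.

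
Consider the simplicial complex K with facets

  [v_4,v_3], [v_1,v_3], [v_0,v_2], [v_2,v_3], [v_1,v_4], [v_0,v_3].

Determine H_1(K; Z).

Order the vertices as v_0 < v_1 < v_2 < v_3 < v_4. Listing each simplex with vertices in this order, K has dimension 1 with simplices:

  0-simplices (5): [v_0], [v_1], [v_2], [v_3], [v_4]
  1-simplices (6): [v_0,v_2], [v_0,v_3], [v_1,v_3], [v_1,v_4], [v_2,v_3], [v_3,v_4]

so the chain groups are C_0 ≅ Z^5, C_1 ≅ Z^6.

Boundary ∂_1: C_1 → C_0 is given by ∂[p,q] = [q] − [p]. For instance
  ∂[v_1,v_4] = [v_4] − [v_1].
As a 5×6 matrix over Z this has rank 4, with invariant factors (1,1,1,1).

Computing H_k = (kernel of ∂_k) / (image of ∂_{k+1}):

  H_1: rank ker ∂_1 − rank ∂_2 = (6 − 4) − 0 = 2, and there is no ∂_2, so H_1 = Z^2.

H_1 = Z^2.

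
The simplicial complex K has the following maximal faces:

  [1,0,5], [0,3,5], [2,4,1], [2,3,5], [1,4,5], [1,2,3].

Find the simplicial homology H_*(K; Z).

Take the total order 0 < 1 < 2 < 3 < 4 < 5 on the vertex set. Then K (dimension 2) consists of the simplices:

  0-simplices (6): [0], [1], [2], [3], [4], [5]
  1-simplices (12): [0,1], [0,3], [0,5], [1,2], [1,3], [1,4], [1,5], [2,3], [2,4], [2,5], [3,5], [4,5]
  2-simplices (6): [0,1,5], [0,3,5], [1,2,3], [1,2,4], [1,4,5], [2,3,5]

so the chain groups are C_0 ≅ Z^6, C_1 ≅ Z^12, C_2 ≅ Z^6.

The boundary map ∂_1: C_1 → C_0 is given by ∂[p,q] = [q] − [p]. For instance
  ∂[0,5] = [5] − [0].
The 6×12 boundary matrix has rank 5 and Smith normal form diag(1,1,1,1,1).

∂_2: C_2 → C_1 sends each 2-simplex [p,q,r] to [q,r] − [p,r] + [p,q]. For instance
  ∂[0,1,5] = [1,5] − [0,5] + [0,1],
  ∂[1,2,4] = [2,4] − [1,4] + [1,2].
The resulting 12×6 matrix has rank 6, and its Smith normal form has invariant factors (1,1,1,1,1,1).

From H_k ≅ ker(∂_k) / im(∂_{k+1}) we obtain:

  H_0: rank C_0 − rank ∂_1 = 6 − 5 = 1, and the invariant factors of ∂_1 are all 1, so H_0 = Z.
  H_1: rank ker ∂_1 − rank ∂_2 = (12 − 5) − 6 = 1, and the invariant factors of ∂_2 are all 1, so H_1 = Z.
  H_2: rank ker ∂_2 − rank ∂_3 = (6 − 6) − 0 = 0, and there is no ∂_3, so H_2 = 0.

H_0 = Z,  H_1 = Z,  H_2 = 0.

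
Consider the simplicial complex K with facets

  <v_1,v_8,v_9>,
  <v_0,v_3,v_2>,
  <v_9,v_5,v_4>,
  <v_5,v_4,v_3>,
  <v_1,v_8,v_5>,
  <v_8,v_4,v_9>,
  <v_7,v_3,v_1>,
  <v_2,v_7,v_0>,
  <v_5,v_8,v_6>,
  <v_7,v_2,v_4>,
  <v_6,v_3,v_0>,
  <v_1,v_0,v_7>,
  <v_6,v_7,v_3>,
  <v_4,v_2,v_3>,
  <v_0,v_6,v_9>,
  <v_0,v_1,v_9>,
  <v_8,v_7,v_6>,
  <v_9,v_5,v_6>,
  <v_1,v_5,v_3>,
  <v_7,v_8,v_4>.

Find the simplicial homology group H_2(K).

We work with the vertex ordering v_0 < v_1 < v_2 < v_3 < v_4 < v_5 < v_6 < v_7 < v_8 < v_9. The simplices of K, each written with vertices in increasing order, are:

  0-simplices (10): [v_0], [v_1], [v_2], [v_3], [v_4], [v_5], [v_6], [v_7], [v_8], [v_9]
  1-simplices (30): (30 of them)
  2-simplices (20): (20 of them)

Hence C_0 ≅ Z^10, C_1 ≅ Z^30, C_2 ≅ Z^20.

Boundary ∂_1: C_1 → C_0 sends each edge [p,q] (with p < q) to q − p. For instance
  ∂[v_1,v_5] = [v_5] − [v_1].
As a 10×30 matrix over Z this has rank 9, with invariant factors (1,1,1,1,1,1,1,1,1).

The boundary map ∂_2: C_2 → C_1 acts by ∂[p,q,r] = [q,r] − [p,r] + [p,q]. For instance
  ∂[v_5,v_6,v_9] = [v_6,v_9] − [v_5,v_9] + [v_5,v_6],
  ∂[v_1,v_8,v_9] = [v_8,v_9] − [v_1,v_9] + [v_1,v_8].
This gives a 30×20 integer matrix of rank 20; reducing to Smith normal form yields diagonal entries (1,1,1,1,1,1,1,1,1,1,1,1,1,1,1,1,1,1,1,2).

Computing H_k = (kernel of ∂_k) / (image of ∂_{k+1}):

  H_2: rank ker ∂_2 − rank ∂_3 = (20 − 20) − 0 = 0, and there is no ∂_3, so H_2 ≅ 0.

H_2 = 0.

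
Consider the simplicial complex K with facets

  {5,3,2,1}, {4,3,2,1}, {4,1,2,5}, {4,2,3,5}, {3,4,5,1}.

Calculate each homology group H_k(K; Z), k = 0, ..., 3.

H_0 = Z,  H_1 = 0,  H_2 = 0,  H_3 = Z.

Fix the vertex order 1 < 2 < 3 < 4 < 5 and write every simplex with vertices in increasing order. Then dim K = 3 and the simplices of K are:

  0-simplices (5): [1], [2], [3], [4], [5]
  1-simplices (10): [1,2], [1,3], [1,4], [1,5], [2,3], [2,4], [2,5], [3,4], [3,5], [4,5]
  2-simplices (10): [1,2,3], [1,2,4], [1,2,5], [1,3,4], [1,3,5], [1,4,5], [2,3,4], [2,3,5], [2,4,5], [3,4,5]
  3-simplices (5): [1,2,3,4], [1,2,3,5], [1,2,4,5], [1,3,4,5], [2,3,4,5]

giving chain groups C_0 ≅ Z^5, C_1 ≅ Z^10, C_2 ≅ Z^10, C_3 ≅ Z^5.

∂_1: C_1 → C_0 is given by ∂[p,q] = [q] − [p].
The 5×10 boundary matrix has rank 4 and Smith normal form diag(1,1,1,1).

Boundary ∂_2: C_2 → C_1 maps a triangle to the signed sum of its edges. For instance
  ∂[2,4,5] = [4,5] − [2,5] + [2,4],
  ∂[1,2,4] = [2,4] − [1,4] + [1,2].
The resulting 10×10 matrix has rank 6, and its Smith normal form has invariant factors (1,1,1,1,1,1).

The boundary map ∂_3: C_3 → C_2 sends each 3-simplex σ to the alternating sum Σ_i (−1)^i (σ with its i-th vertex removed). For instance
  ∂[1,3,4,5] = [3,4,5] − [1,4,5] + [1,3,5] − [1,3,4],
  ∂[1,2,4,5] = [2,4,5] − [1,4,5] + [1,2,5] − [1,2,4].
This gives a 10×5 integer matrix of rank 4; reducing to Smith normal form yields diagonal entries (1,1,1,1).

From H_k ≅ ker(∂_k) / im(∂_{k+1}) we obtain:

  H_0: rank C_0 − rank ∂_1 = 5 − 4 = 1, and the invariant factors of ∂_1 are all 1, so H_0 = Z.
  H_1: rank ker ∂_1 − rank ∂_2 = (10 − 4) − 6 = 0, and the invariant factors of ∂_2 are all 1, so H_1 = 0.
  H_2: rank ker ∂_2 − rank ∂_3 = (10 − 6) − 4 = 0, and the invariant factors of ∂_3 are all 1, so H_2 = 0.
  H_3: rank ker ∂_3 − rank ∂_4 = (5 − 4) − 0 = 1, and there is no ∂_4, so H_3 = Z.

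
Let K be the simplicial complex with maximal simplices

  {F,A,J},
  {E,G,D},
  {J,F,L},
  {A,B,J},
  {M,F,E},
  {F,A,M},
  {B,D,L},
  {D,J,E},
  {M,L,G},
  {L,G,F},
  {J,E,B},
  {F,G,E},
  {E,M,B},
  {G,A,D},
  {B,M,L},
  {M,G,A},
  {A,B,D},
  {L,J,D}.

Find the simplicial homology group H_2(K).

H_2 ≅ 0.

K has 9 vertices, 27 edges, 18 triangles.
rank ∂_2 = 18, rank ∂_3 = 0 ⇒ b_2 = 18 − 18 − 0 = 0. So H_2 ≅ 0.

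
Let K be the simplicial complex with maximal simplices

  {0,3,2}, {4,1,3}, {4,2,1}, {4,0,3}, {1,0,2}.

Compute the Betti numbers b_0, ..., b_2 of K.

We work with the vertex ordering 0 < 1 < 2 < 3 < 4. The simplices of K, each written with vertices in increasing order, are:

  0-simplices (5): [0], [1], [2], [3], [4]
  1-simplices (10): [0,1], [0,2], [0,3], [0,4], [1,2], [1,3], [1,4], [2,3], [2,4], [3,4]
  2-simplices (5): [0,1,2], [0,2,3], [0,3,4], [1,2,4], [1,3,4]

giving chain groups C_0 ≅ Z^5, C_1 ≅ Z^10, C_2 ≅ Z^5.

The boundary map ∂_1: C_1 → C_0 is given by ∂[p,q] = [q] − [p]. For instance
  ∂[1,3] = [3] − [1].
As a 5×10 matrix over Z this has rank 4, with invariant factors (1,1,1,1).

∂_2: C_2 → C_1 acts by ∂[p,q,r] = [q,r] − [p,r] + [p,q]. For instance
  ∂[0,1,2] = [1,2] − [0,2] + [0,1],
  ∂[0,3,4] = [3,4] − [0,4] + [0,3].
The 10×5 boundary matrix has rank 5 and Smith normal form diag(1,1,1,1,1).

Reading off H_k = ker ∂_k / im ∂_{k+1}:

  H_0: rank C_0 − rank ∂_1 = 5 − 4 = 1, and the invariant factors of ∂_1 are all 1, so H_0 = Z.
  H_1: rank ker ∂_1 − rank ∂_2 = (10 − 4) − 5 = 1, and the invariant factors of ∂_2 are all 1, so H_1 = Z.
  H_2: rank ker ∂_2 − rank ∂_3 = (5 − 5) − 0 = 0, and there is no ∂_3, so H_2 = 0.

Hence the Betti numbers are b_0 = 1, b_1 = 1, b_2 = 0.

b_0 = 1, b_1 = 1, b_2 = 0.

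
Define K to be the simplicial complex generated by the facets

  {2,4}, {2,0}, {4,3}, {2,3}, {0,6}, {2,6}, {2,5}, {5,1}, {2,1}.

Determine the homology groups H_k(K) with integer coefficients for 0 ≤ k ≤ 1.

We work with the vertex ordering 0 < 1 < 2 < 3 < 4 < 5 < 6. The simplices of K, each written with vertices in increasing order, are:

  0-simplices (7): [0], [1], [2], [3], [4], [5], [6]
  1-simplices (9): [0,2], [0,6], [1,2], [1,5], [2,3], [2,4], [2,5], [2,6], [3,4]

so the chain groups are C_0 ≅ Z^7, C_1 ≅ Z^9.

Boundary ∂_1: C_1 → C_0 is given by ∂[p,q] = [q] − [p]. For instance
  ∂[0,6] = [6] − [0].
The resulting 7×9 matrix has rank 6, and its Smith normal form has invariant factors (1,1,1,1,1,1).

Now H_k = ker ∂_k / im ∂_{k+1}, so:

  H_0: rank C_0 − rank ∂_1 = 7 − 6 = 1, and the invariant factors of ∂_1 are all 1, so H_0 ≅ Z.
  H_1: rank ker ∂_1 − rank ∂_2 = (9 − 6) − 0 = 3, and there is no ∂_2, so H_1 ≅ Z^3.

As a check, the Euler characteristic is 7 − 9 = -2, which agrees with 1 − 3 = -2.
(K is a triangulation of a wedge of 3 circles.)

H_0 = Z,  H_1 = Z^3.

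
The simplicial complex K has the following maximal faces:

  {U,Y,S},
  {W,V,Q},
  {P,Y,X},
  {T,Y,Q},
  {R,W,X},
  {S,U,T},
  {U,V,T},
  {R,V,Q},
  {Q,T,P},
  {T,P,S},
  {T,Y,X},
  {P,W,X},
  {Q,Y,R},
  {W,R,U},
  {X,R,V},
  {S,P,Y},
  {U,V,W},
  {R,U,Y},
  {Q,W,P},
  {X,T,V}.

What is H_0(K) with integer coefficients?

H_0 ≅ Z.

We work with the vertex ordering P < Q < R < S < T < U < V < W < X < Y. The simplices of K, each written with vertices in increasing order, are:

  0-simplices (10): P, Q, R, S, T, U, V, W, X, Y
  1-simplices (30): PQ, PS, PT, PW, PX, PY, QR, QT, QV, QW, QY, RU, RV, RW, RX, RY, ST, SU, SY, TU, TV, TX, TY, UV, UW, UY, VW, VX, WX, XY
  2-simplices (20): PQT, PQW, PST, PSY, PWX, PXY, QRV, QRY, QTY, QVW, RUW, RUY, RVX, RWX, STU, SUY, TUV, TVX, TXY, UVW

so the chain groups are C_0 ≅ Z^10, C_1 ≅ Z^30, C_2 ≅ Z^20.

The boundary map ∂_1: C_1 → C_0 is given by ∂[p,q] = [q] − [p]. For instance
  ∂PX = X − P.
The resulting 10×30 matrix has rank 9, and its Smith normal form has invariant factors (1,1,1,1,1,1,1,1,1).

The boundary map ∂_2: C_2 → C_1 acts by ∂[p,q,r] = [q,r] − [p,r] + [p,q]. For instance
  ∂QRY = RY − QY + QR,
  ∂PST = ST − PT + PS.
The resulting 30×20 matrix has rank 20, and its Smith normal form has invariant factors (1,1,1,1,1,1,1,1,1,1,1,1,1,1,1,1,1,1,1,2).

Now H_k = ker ∂_k / im ∂_{k+1}, so:

  H_0: rank C_0 − rank ∂_1 = 10 − 9 = 1, and the invariant factors of ∂_1 are all 1, so H_0 ≅ Z.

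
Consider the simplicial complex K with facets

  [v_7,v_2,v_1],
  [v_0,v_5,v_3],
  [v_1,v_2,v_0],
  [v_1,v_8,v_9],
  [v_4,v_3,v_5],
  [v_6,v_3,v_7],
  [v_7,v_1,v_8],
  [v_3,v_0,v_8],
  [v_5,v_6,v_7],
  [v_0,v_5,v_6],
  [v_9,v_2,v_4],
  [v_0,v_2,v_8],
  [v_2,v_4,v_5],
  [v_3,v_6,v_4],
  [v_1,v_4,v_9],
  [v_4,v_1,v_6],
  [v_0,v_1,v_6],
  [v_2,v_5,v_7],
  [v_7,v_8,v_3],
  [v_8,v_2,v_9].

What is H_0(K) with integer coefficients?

Fix the vertex order v_0 < v_1 < v_2 < v_3 < v_4 < v_5 < v_6 < v_7 < v_8 < v_9 and write every simplex with vertices in increasing order. Then dim K = 2 and the simplices of K are:

  0-simplices (10): [v_0], [v_1], [v_2], [v_3], [v_4], [v_5], [v_6], [v_7], [v_8], [v_9]
  1-simplices (30): (30 of them)
  2-simplices (20): (20 of them)

giving chain groups C_0 ≅ Z^10, C_1 ≅ Z^30, C_2 ≅ Z^20.

Boundary ∂_1: C_1 → C_0 is given by ∂[p,q] = [q] − [p]. For instance
  ∂[v_1,v_2] = [v_2] − [v_1].
As a 10×30 matrix over Z this has rank 9, with invariant factors (1,1,1,1,1,1,1,1,1).

∂_2: C_2 → C_1 maps a triangle to the signed sum of its edges. For instance
  ∂[v_2,v_4,v_5] = [v_4,v_5] − [v_2,v_5] + [v_2,v_4],
  ∂[v_2,v_8,v_9] = [v_8,v_9] − [v_2,v_9] + [v_2,v_8].
This gives a 30×20 integer matrix of rank 20; reducing to Smith normal form yields diagonal entries (1,1,1,1,1,1,1,1,1,1,1,1,1,1,1,1,1,1,1,2).

Computing H_k = (kernel of ∂_k) / (image of ∂_{k+1}):

  H_0: rank C_0 − rank ∂_1 = 10 − 9 = 1, and the invariant factors of ∂_1 are all 1, so H_0 = Z.

H_0 ≅ Z.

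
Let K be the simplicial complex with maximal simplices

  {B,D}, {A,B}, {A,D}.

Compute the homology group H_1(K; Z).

H_1 ≅ Z.

K has 3 vertices, 3 edges.
rank ∂_1 = 2, rank ∂_2 = 0 ⇒ b_1 = 3 − 2 − 0 = 1. So H_1 ≅ Z.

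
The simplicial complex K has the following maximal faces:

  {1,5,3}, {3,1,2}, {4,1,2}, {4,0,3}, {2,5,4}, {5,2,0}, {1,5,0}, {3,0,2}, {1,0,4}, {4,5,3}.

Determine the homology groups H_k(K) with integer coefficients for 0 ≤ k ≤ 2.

H_0 ≅ Z,  H_1 ≅ Z/2,  H_2 = 0.

K has 6 vertices, 15 edges, 10 triangles.
rank ∂_0 = 0, rank ∂_1 = 5 ⇒ b_0 = 6 − 0 − 5 = 1; all invariant factors of ∂_1 are 1 so no torsion. So H_0 ≅ Z.
rank ∂_1 = 5, rank ∂_2 = 10 ⇒ b_1 = 15 − 5 − 10 = 0; ∂_2 has invariant factor(s) [2] giving torsion. So H_1 ≅ Z/2.
rank ∂_2 = 10, rank ∂_3 = 0 ⇒ b_2 = 10 − 10 − 0 = 0. So H_2 ≅ 0.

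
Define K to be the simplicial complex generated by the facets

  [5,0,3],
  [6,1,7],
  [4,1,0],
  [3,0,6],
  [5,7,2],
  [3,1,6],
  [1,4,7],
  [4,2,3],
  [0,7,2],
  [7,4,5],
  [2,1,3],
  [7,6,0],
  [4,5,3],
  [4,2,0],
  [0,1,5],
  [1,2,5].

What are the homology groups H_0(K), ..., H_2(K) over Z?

H_0 = Z,  H_1 = Z^2,  H_2 = Z.

K has 8 vertices, 24 edges, 16 triangles.
rank ∂_0 = 0, rank ∂_1 = 7 ⇒ b_0 = 8 − 0 − 7 = 1; all invariant factors of ∂_1 are 1 so no torsion. So H_0 = Z.
rank ∂_1 = 7, rank ∂_2 = 15 ⇒ b_1 = 24 − 7 − 15 = 2; all invariant factors of ∂_2 are 1 so no torsion. So H_1 = Z^2.
rank ∂_2 = 15, rank ∂_3 = 0 ⇒ b_2 = 16 − 15 − 0 = 1. So H_2 = Z.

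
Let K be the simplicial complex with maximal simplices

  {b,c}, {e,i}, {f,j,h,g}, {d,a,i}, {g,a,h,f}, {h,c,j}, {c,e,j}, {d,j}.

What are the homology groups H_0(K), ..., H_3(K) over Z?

H_0 ≅ Z,  H_1 ≅ Z^2,  H_2 = 0,  H_3 = 0.

Order the vertices as a < b < c < d < e < f < g < h < i < j. Listing each simplex with vertices in this order, K has dimension 3 with simplices:

  0-simplices (10): a, b, c, d, e, f, g, h, i, j
  1-simplices (19): ad, af, ag, ah, ai, bc, ce, ch, cj, di, dj, ei, ej, fg, fh, fj, gh, gj, hj
  2-simplices (10): adi, afg, afh, agh, cej, chj, fgh, fgj, fhj, ghj
  3-simplices (2): afgh, fghj

Hence C_0 ≅ Z^10, C_1 ≅ Z^19, C_2 ≅ Z^10, C_3 ≅ Z^2.

Boundary ∂_1: C_1 → C_0 is given by ∂[p,q] = [q] − [p].
This gives a 10×19 integer matrix of rank 9; reducing to Smith normal form yields diagonal entries (1,1,1,1,1,1,1,1,1).

Boundary ∂_2: C_2 → C_1 maps a triangle to the signed sum of its edges. For instance
  ∂ghj = hj − gj + gh,
  ∂fgh = gh − fh + fg.
This gives a 19×10 integer matrix of rank 8; reducing to Smith normal form yields diagonal entries (1,1,1,1,1,1,1,1).

∂_3: C_3 → C_2 sends each 3-simplex σ to the alternating sum Σ_i (−1)^i (σ with its i-th vertex removed). For instance
  ∂afgh = fgh − agh + afh − afg,
  ∂fghj = ghj − fhj + fgj − fgh.
The resulting 10×2 matrix has rank 2, and its Smith normal form has invariant factors (1,1).

Computing H_k = (kernel of ∂_k) / (image of ∂_{k+1}):

  H_0: rank C_0 − rank ∂_1 = 10 − 9 = 1, and the invariant factors of ∂_1 are all 1, so H_0 ≅ Z.
  H_1: rank ker ∂_1 − rank ∂_2 = (19 − 9) − 8 = 2, and the invariant factors of ∂_2 are all 1, so H_1 ≅ Z^2.
  H_2: rank ker ∂_2 − rank ∂_3 = (10 − 8) − 2 = 0, and the invariant factors of ∂_3 are all 1, so H_2 ≅ 0.
  H_3: rank ker ∂_3 − rank ∂_4 = (2 − 2) − 0 = 0, and there is no ∂_4, so H_3 ≅ 0.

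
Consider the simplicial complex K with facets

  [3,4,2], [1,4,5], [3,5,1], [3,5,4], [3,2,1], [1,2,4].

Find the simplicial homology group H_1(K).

Order the vertices as 1 < 2 < 3 < 4 < 5. Listing each simplex with vertices in this order, K has dimension 2 with simplices:

  0-simplices (5): [1], [2], [3], [4], [5]
  1-simplices (9): [1,2], [1,3], [1,4], [1,5], [2,3], [2,4], [3,4], [3,5], [4,5]
  2-simplices (6): [1,2,3], [1,2,4], [1,3,5], [1,4,5], [2,3,4], [3,4,5]

giving chain groups C_0 ≅ Z^5, C_1 ≅ Z^9, C_2 ≅ Z^6.

∂_1: C_1 → C_0 sends each edge [p,q] (with p < q) to q − p. For instance
  ∂[3,5] = [5] − [3].
As a 5×9 matrix over Z this has rank 4, with invariant factors (1,1,1,1).

Boundary ∂_2: C_2 → C_1 maps a triangle to the signed sum of its edges. For instance
  ∂[3,4,5] = [4,5] − [3,5] + [3,4],
  ∂[1,4,5] = [4,5] − [1,5] + [1,4].
The resulting 9×6 matrix has rank 5, and its Smith normal form has invariant factors (1,1,1,1,1).

Computing H_k = (kernel of ∂_k) / (image of ∂_{k+1}):

  H_1: rank ker ∂_1 − rank ∂_2 = (9 − 4) − 5 = 0, and the invariant factors of ∂_2 are all 1, so H_1 ≅ 0.

H_1 ≅ 0.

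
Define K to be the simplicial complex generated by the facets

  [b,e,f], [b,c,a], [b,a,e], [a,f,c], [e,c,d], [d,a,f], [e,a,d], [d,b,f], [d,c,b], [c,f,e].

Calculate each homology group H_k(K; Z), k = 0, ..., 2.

Fix the vertex order a < b < c < d < e < f and write every simplex with vertices in increasing order. Then dim K = 2 and the simplices of K are:

  0-simplices (6): a, b, c, d, e, f
  1-simplices (15): ab, ac, ad, ae, af, bc, bd, be, bf, cd, ce, cf, de, df, ef
  2-simplices (10): abc, abe, acf, ade, adf, bcd, bdf, bef, cde, cef

so the chain groups are C_0 ≅ Z^6, C_1 ≅ Z^15, C_2 ≅ Z^10.

The boundary map ∂_1: C_1 → C_0 maps an edge to its endpoints' difference, ∂[p,q] = q − p. For instance
  ∂ab = b − a.
This gives a 6×15 integer matrix of rank 5; reducing to Smith normal form yields diagonal entries (1,1,1,1,1).

Boundary ∂_2: C_2 → C_1 sends each 2-simplex [p,q,r] to [q,r] − [p,r] + [p,q]. For instance
  ∂cef = ef − cf + ce,
  ∂bef = ef − bf + be.
The 15×10 boundary matrix has rank 10 and Smith normal form diag(1,1,1,1,1,1,1,1,1,2).

Reading off H_k = ker ∂_k / im ∂_{k+1}:

  H_0: rank C_0 − rank ∂_1 = 6 − 5 = 1, and the invariant factors of ∂_1 are all 1, so H_0 = Z.
  H_1: rank ker ∂_1 − rank ∂_2 = (15 − 5) − 10 = 0, and ∂_2 has invariant factor 2 > 1, so H_1 = Z/2Z.
  H_2: rank ker ∂_2 − rank ∂_3 = (10 − 10) − 0 = 0, and there is no ∂_3, so H_2 = 0.

(K is a triangulation of the real projective plane RP^2.)

H_0 ≅ Z,  H_1 ≅ Z/2Z,  H_2 = 0.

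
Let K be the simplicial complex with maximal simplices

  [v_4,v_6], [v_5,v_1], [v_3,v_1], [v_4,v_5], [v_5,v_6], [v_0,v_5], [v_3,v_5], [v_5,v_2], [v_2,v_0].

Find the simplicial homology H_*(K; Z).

H_0 = Z,  H_1 = Z^3.

We work with the vertex ordering v_0 < v_1 < v_2 < v_3 < v_4 < v_5 < v_6. The simplices of K, each written with vertices in increasing order, are:

  0-simplices (7): [v_0], [v_1], [v_2], [v_3], [v_4], [v_5], [v_6]
  1-simplices (9): [v_0,v_2], [v_0,v_5], [v_1,v_3], [v_1,v_5], [v_2,v_5], [v_3,v_5], [v_4,v_5], [v_4,v_6], [v_5,v_6]

giving chain groups C_0 ≅ Z^7, C_1 ≅ Z^9.

∂_1: C_1 → C_0 is given by ∂[p,q] = [q] − [p].
As a 7×9 matrix over Z this has rank 6, with invariant factors (1,1,1,1,1,1).

Computing H_k = (kernel of ∂_k) / (image of ∂_{k+1}):

  H_0: rank C_0 − rank ∂_1 = 7 − 6 = 1, and the invariant factors of ∂_1 are all 1, so H_0 ≅ Z.
  H_1: rank ker ∂_1 − rank ∂_2 = (9 − 6) − 0 = 3, and there is no ∂_2, so H_1 ≅ Z^3.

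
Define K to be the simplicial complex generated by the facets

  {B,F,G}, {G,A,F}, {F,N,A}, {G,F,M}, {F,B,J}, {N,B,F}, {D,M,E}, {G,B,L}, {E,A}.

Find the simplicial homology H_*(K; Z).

Fix the vertex order A < B < D < E < F < G < J < L < M < N and write every simplex with vertices in increasing order. Then dim K = 2 and the simplices of K are:

  0-simplices (10): A, B, D, E, F, G, J, L, M, N
  1-simplices (18): AE, AF, AG, AN, BF, BG, BJ, BL, BN, DE, DM, EM, FG, FJ, FM, FN, GL, GM
  2-simplices (8): AFG, AFN, BFG, BFJ, BFN, BGL, DEM, FGM

Hence C_0 ≅ Z^10, C_1 ≅ Z^18, C_2 ≅ Z^8.

∂_1: C_1 → C_0 maps an edge to its endpoints' difference, ∂[p,q] = q − p. For instance
  ∂GL = L − G.
The resulting 10×18 matrix has rank 9, and its Smith normal form has invariant factors (1,1,1,1,1,1,1,1,1).

Boundary ∂_2: C_2 → C_1 acts by ∂[p,q,r] = [q,r] − [p,r] + [p,q]. For instance
  ∂BFJ = FJ − BJ + BF,
  ∂FGM = GM − FM + FG.
The 18×8 boundary matrix has rank 8 and Smith normal form diag(1,1,1,1,1,1,1,1).

Reading off H_k = ker ∂_k / im ∂_{k+1}:

  H_0: rank C_0 − rank ∂_1 = 10 − 9 = 1, and the invariant factors of ∂_1 are all 1, so H_0 ≅ Z.
  H_1: rank ker ∂_1 − rank ∂_2 = (18 − 9) − 8 = 1, and the invariant factors of ∂_2 are all 1, so H_1 ≅ Z.
  H_2: rank ker ∂_2 − rank ∂_3 = (8 − 8) − 0 = 0, and there is no ∂_3, so H_2 ≅ 0.

As a check, the Euler characteristic is 10 − 18 + 8 = 0, which agrees with 1 − 1 + 0 = 0.

H_0 = Z,  H_1 = Z,  H_2 = 0.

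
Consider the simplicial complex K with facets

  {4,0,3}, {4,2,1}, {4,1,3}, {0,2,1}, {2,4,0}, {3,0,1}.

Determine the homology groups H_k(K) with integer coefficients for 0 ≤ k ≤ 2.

Take the total order 0 < 1 < 2 < 3 < 4 on the vertex set. Then K (dimension 2) consists of the simplices:

  0-simplices (5): [0], [1], [2], [3], [4]
  1-simplices (9): [0,1], [0,2], [0,3], [0,4], [1,2], [1,3], [1,4], [2,4], [3,4]
  2-simplices (6): [0,1,2], [0,1,3], [0,2,4], [0,3,4], [1,2,4], [1,3,4]

giving chain groups C_0 ≅ Z^5, C_1 ≅ Z^9, C_2 ≅ Z^6.

The boundary map ∂_1: C_1 → C_0 maps an edge to its endpoints' difference, ∂[p,q] = q − p.
The 5×9 boundary matrix has rank 4 and Smith normal form diag(1,1,1,1).

∂_2: C_2 → C_1 sends each 2-simplex [p,q,r] to [q,r] − [p,r] + [p,q]. For instance
  ∂[0,1,3] = [1,3] − [0,3] + [0,1],
  ∂[1,2,4] = [2,4] − [1,4] + [1,2].
As a 9×6 matrix over Z this has rank 5, with invariant factors (1,1,1,1,1).

Reading off H_k = ker ∂_k / im ∂_{k+1}:

  H_0: rank C_0 − rank ∂_1 = 5 − 4 = 1, and the invariant factors of ∂_1 are all 1, so H_0 = Z.
  H_1: rank ker ∂_1 − rank ∂_2 = (9 − 4) − 5 = 0, and the invariant factors of ∂_2 are all 1, so H_1 = 0.
  H_2: rank ker ∂_2 − rank ∂_3 = (6 − 5) − 0 = 1, and there is no ∂_3, so H_2 = Z.

H_0 ≅ Z,  H_1 = 0,  H_2 ≅ Z.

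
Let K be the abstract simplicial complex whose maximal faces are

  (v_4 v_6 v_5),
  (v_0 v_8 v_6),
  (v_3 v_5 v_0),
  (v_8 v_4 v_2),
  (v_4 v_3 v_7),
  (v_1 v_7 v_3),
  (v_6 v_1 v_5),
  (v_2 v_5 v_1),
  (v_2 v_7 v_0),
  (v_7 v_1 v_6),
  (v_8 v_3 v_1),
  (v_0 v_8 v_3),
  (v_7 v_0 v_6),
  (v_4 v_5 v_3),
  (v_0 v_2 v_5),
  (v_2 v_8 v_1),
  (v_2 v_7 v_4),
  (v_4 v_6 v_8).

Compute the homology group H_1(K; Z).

K has 9 vertices, 27 edges, 18 triangles.
rank ∂_1 = 8, rank ∂_2 = 17 ⇒ b_1 = 27 − 8 − 17 = 2; all invariant factors of ∂_2 are 1 so no torsion. So H_1 ≅ Z^2.

H_1 ≅ Z^2.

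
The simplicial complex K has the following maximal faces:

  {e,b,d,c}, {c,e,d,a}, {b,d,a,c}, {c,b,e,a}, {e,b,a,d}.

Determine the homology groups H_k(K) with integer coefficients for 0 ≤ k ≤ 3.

H_0 = Z,  H_1 = 0,  H_2 = 0,  H_3 = Z.

Order the vertices as a < b < c < d < e. Listing each simplex with vertices in this order, K has dimension 3 with simplices:

  0-simplices (5): a, b, c, d, e
  1-simplices (10): ab, ac, ad, ae, bc, bd, be, cd, ce, de
  2-simplices (10): abc, abd, abe, acd, ace, ade, bcd, bce, bde, cde
  3-simplices (5): abcd, abce, abde, acde, bcde

giving chain groups C_0 ≅ Z^5, C_1 ≅ Z^10, C_2 ≅ Z^10, C_3 ≅ Z^5.

The boundary map ∂_1: C_1 → C_0 maps an edge to its endpoints' difference, ∂[p,q] = q − p. For instance
  ∂be = e − b.
This gives a 5×10 integer matrix of rank 4; reducing to Smith normal form yields diagonal entries (1,1,1,1).

The boundary map ∂_2: C_2 → C_1 acts by ∂[p,q,r] = [q,r] − [p,r] + [p,q]. For instance
  ∂bcd = cd − bd + bc,
  ∂cde = de − ce + cd.
The resulting 10×10 matrix has rank 6, and its Smith normal form has invariant factors (1,1,1,1,1,1).

Boundary ∂_3: C_3 → C_2 sends each 3-simplex σ to the alternating sum Σ_i (−1)^i (σ with its i-th vertex removed). For instance
  ∂acde = cde − ade + ace − acd,
  ∂abcd = bcd − acd + abd − abc.
This gives a 10×5 integer matrix of rank 4; reducing to Smith normal form yields diagonal entries (1,1,1,1).

Now H_k = ker ∂_k / im ∂_{k+1}, so:

  H_0: rank C_0 − rank ∂_1 = 5 − 4 = 1, and the invariant factors of ∂_1 are all 1, so H_0 ≅ Z.
  H_1: rank ker ∂_1 − rank ∂_2 = (10 − 4) − 6 = 0, and the invariant factors of ∂_2 are all 1, so H_1 ≅ 0.
  H_2: rank ker ∂_2 − rank ∂_3 = (10 − 6) − 4 = 0, and the invariant factors of ∂_3 are all 1, so H_2 ≅ 0.
  H_3: rank ker ∂_3 − rank ∂_4 = (5 − 4) − 0 = 1, and there is no ∂_4, so H_3 ≅ Z.

(K is a triangulation of the 3-sphere S^3.)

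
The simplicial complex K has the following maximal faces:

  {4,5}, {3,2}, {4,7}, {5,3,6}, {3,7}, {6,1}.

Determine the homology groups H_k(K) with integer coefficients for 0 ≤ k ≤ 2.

H_0 ≅ Z,  H_1 ≅ Z,  H_2 = 0.

Take the total order 1 < 2 < 3 < 4 < 5 < 6 < 7 on the vertex set. Then K (dimension 2) consists of the simplices:

  0-simplices (7): [1], [2], [3], [4], [5], [6], [7]
  1-simplices (8): [1,6], [2,3], [3,5], [3,6], [3,7], [4,5], [4,7], [5,6]
  2-simplices (1): [3,5,6]

so the chain groups are C_0 ≅ Z^7, C_1 ≅ Z^8, C_2 ≅ Z^1.

The boundary map ∂_1: C_1 → C_0 sends each edge [p,q] (with p < q) to q − p. For instance
  ∂[1,6] = [6] − [1].
The resulting 7×8 matrix has rank 6, and its Smith normal form has invariant factors (1,1,1,1,1,1).

∂_2: C_2 → C_1 sends each 2-simplex [p,q,r] to [q,r] − [p,r] + [p,q]. For instance
  ∂[3,5,6] = [5,6] − [3,6] + [3,5].
The 8×1 boundary matrix has rank 1 and Smith normal form diag(1).

Reading off H_k = ker ∂_k / im ∂_{k+1}:

  H_0: rank C_0 − rank ∂_1 = 7 − 6 = 1, and the invariant factors of ∂_1 are all 1, so H_0 = Z.
  H_1: rank ker ∂_1 − rank ∂_2 = (8 − 6) − 1 = 1, and the invariant factors of ∂_2 are all 1, so H_1 = Z.
  H_2: rank ker ∂_2 − rank ∂_3 = (1 − 1) − 0 = 0, and there is no ∂_3, so H_2 = 0.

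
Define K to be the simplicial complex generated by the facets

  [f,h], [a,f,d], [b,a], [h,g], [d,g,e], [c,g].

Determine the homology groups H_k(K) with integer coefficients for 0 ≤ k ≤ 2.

H_0 = Z,  H_1 = Z,  H_2 = 0.

We work with the vertex ordering a < b < c < d < e < f < g < h. The simplices of K, each written with vertices in increasing order, are:

  0-simplices (8): a, b, c, d, e, f, g, h
  1-simplices (10): ab, ad, af, cg, de, df, dg, eg, fh, gh
  2-simplices (2): adf, deg

so the chain groups are C_0 ≅ Z^8, C_1 ≅ Z^10, C_2 ≅ Z^2.

∂_1: C_1 → C_0 is given by ∂[p,q] = [q] − [p]. For instance
  ∂ad = d − a.
The resulting 8×10 matrix has rank 7, and its Smith normal form has invariant factors (1,1,1,1,1,1,1).

The boundary map ∂_2: C_2 → C_1 maps a triangle to the signed sum of its edges. For instance
  ∂deg = eg − dg + de,
  ∂adf = df − af + ad.
This gives a 10×2 integer matrix of rank 2; reducing to Smith normal form yields diagonal entries (1,1).

Reading off H_k = ker ∂_k / im ∂_{k+1}:

  H_0: rank C_0 − rank ∂_1 = 8 − 7 = 1, and the invariant factors of ∂_1 are all 1, so H_0 = Z.
  H_1: rank ker ∂_1 − rank ∂_2 = (10 − 7) − 2 = 1, and the invariant factors of ∂_2 are all 1, so H_1 = Z.
  H_2: rank ker ∂_2 − rank ∂_3 = (2 − 2) − 0 = 0, and there is no ∂_3, so H_2 = 0.

As a check, the Euler characteristic is 8 − 10 + 2 = 0, which agrees with 1 − 1 + 0 = 0.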